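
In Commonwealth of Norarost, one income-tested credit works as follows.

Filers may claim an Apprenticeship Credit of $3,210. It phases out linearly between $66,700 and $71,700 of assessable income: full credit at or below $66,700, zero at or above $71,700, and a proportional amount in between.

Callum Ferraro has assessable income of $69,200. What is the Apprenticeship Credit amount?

Apprenticeship Credit: $69,200 is $2,500 into a $5,000 phase-out range, leaving 2,500/5,000 of the credit: $3,210 × 2,500/5,000 = $1,605.

$1,605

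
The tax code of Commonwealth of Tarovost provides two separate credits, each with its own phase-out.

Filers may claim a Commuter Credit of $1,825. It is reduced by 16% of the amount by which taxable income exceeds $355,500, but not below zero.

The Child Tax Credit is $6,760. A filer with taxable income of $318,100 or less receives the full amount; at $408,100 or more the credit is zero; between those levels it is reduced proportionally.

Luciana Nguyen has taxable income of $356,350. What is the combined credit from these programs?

$5,576

Commuter Credit: 16% of the $850 excess over $355,500 is $136; credit = $1,825 − $136 = $1,689.
Child Tax Credit: $356,350 is $38,250 into a $90,000 phase-out range, leaving 51,750/90,000 of the credit: $6,760 × 51,750/90,000 = $3,887.
Total: $1,689 + $3,887 = $5,576.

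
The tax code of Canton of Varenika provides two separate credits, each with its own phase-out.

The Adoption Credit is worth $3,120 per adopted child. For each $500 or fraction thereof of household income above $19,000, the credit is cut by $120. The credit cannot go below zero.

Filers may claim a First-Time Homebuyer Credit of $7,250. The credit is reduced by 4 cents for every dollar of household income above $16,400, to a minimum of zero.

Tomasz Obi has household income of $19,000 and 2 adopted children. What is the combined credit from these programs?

Adoption Credit: base = 2 × $3,120 = $6,240. $19,000 is at or below the $19,000 threshold, so the full $6,240 applies.
First-Time Homebuyer Credit: 4% of the $2,600 excess over $16,400 is $104; credit = $7,250 − $104 = $7,146.
Total: $6,240 + $7,146 = $13,386.

$13,386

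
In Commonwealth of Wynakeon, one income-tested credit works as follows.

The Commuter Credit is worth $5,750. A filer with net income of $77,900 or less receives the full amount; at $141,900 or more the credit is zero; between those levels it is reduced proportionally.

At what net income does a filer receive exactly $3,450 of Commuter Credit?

$3,450 is 3,450/5,750 of the full $5,750, so 2,300/5,750 of the $64,000 range has been used: income = $77,900 + $64,000 × 2,300/5,750 = $103,500.

$103,500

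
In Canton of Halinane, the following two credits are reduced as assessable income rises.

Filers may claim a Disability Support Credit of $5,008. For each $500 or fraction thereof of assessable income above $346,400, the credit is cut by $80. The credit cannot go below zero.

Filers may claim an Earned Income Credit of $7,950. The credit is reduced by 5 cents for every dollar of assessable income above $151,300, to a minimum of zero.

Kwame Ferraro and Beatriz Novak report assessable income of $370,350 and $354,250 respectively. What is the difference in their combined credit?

$2,560

Kwame ($370,350): Disability Support Credit: income exceeds $346,400 by $23,950, which is 48 full-or-partial $500 increments; reduction = 48 × $80 = $3,840, leaving $1,168. Earned Income Credit: 5% of the $219,050 excess over $151,300 is $10,952.50 ≥ base, so the credit is $0. total $1,168 + $0 = $1,168
Beatriz ($354,250): Disability Support Credit: income exceeds $346,400 by $7,850, which is 16 full-or-partial $500 increments; reduction = 16 × $80 = $1,280, leaving $3,728. Earned Income Credit: 5% of the $202,950 excess over $151,300 is $10,147.50 ≥ base, so the credit is $0. total $3,728 + $0 = $3,728
Difference: |$1,168 − $3,728| = $2,560.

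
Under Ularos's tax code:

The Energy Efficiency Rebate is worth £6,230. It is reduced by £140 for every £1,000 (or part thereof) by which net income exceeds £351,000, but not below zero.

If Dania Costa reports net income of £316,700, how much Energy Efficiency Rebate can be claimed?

Energy Efficiency Rebate: £316,700 is at or below the £351,000 threshold, so the full £6,230 applies.

£6,230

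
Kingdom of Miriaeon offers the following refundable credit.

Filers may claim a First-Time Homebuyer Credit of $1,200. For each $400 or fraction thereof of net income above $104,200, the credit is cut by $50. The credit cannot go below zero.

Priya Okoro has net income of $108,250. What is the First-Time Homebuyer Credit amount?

$650

First-Time Homebuyer Credit: income exceeds $104,200 by $4,050, which is 11 full-or-partial $400 increments; reduction = 11 × $50 = $550, leaving $650.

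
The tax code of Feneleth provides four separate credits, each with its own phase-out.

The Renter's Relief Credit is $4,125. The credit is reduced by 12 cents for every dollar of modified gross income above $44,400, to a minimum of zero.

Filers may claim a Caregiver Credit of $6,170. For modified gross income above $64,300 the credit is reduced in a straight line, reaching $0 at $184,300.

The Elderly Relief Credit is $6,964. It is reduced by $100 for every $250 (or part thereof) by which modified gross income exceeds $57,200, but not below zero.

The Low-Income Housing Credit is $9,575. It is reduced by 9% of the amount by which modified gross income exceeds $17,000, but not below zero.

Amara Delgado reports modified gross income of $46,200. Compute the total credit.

Renter's Relief Credit: 12% of the $1,800 excess over $44,400 is $216; credit = $4,125 − $216 = $3,909.
Caregiver Credit: $46,200 is at or below the $64,300 threshold, so the full $6,170 applies.
Elderly Relief Credit: $46,200 is at or below the $57,200 threshold, so the full $6,964 applies.
Low-Income Housing Credit: 9% of the $29,200 excess over $17,000 is $2,628; credit = $9,575 − $2,628 = $6,947.
Total: $3,909 + $6,170 + $6,964 + $6,947 = $23,990.

$23,990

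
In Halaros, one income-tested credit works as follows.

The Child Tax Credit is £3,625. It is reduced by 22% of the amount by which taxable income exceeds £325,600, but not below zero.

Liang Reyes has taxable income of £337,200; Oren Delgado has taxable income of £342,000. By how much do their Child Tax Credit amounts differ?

Liang (£337,200): Child Tax Credit: 22% of the £11,600 excess over £325,600 is £2,552; credit = £3,625 − £2,552 = £1,073.
Oren (£342,000): Child Tax Credit: 22% of the £16,400 excess over £325,600 is £3,608; credit = £3,625 − £3,608 = £17.
Difference: |£1,073 − £17| = £1,056.

£1,056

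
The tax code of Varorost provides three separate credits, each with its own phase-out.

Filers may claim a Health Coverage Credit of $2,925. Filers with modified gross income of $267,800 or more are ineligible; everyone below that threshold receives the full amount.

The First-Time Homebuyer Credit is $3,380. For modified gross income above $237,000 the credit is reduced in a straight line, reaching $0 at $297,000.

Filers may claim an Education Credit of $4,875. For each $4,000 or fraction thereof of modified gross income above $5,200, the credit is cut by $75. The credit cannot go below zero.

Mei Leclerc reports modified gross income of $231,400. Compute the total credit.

Health Coverage Credit: $231,400 is below the $267,800 cutoff, so the full $2,925 applies.
First-Time Homebuyer Credit: $231,400 is at or below the $237,000 threshold, so the full $3,380 applies.
Education Credit: income exceeds $5,200 by $226,200, which is 57 full-or-partial $4,000 increments; reduction = 57 × $75 = $4,275, leaving $600.
Total: $2,925 + $3,380 + $600 = $6,905.

$6,905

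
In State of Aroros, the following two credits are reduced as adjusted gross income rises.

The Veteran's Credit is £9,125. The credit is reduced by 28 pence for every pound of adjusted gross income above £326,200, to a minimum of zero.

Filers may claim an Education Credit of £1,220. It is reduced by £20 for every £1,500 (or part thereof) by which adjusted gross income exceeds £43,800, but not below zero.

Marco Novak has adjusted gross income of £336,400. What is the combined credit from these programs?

£6,269

Veteran's Credit: 28% of the £10,200 excess over £326,200 is £2,856; credit = £9,125 − £2,856 = £6,269.
Education Credit: income exceeds £43,800 by £292,600 → 196 increments × £20 = £3,920 ≥ base, so the credit is £0.
Total: £6,269 + £0 = £6,269.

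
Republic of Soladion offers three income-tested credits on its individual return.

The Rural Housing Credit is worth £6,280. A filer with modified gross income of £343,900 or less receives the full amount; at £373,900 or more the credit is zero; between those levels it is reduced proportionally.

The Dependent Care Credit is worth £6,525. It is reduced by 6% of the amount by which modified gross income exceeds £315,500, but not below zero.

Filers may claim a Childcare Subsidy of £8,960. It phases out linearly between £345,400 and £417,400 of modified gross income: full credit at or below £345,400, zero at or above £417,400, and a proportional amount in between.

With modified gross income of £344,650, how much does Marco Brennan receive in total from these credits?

£19,859

Rural Housing Credit: £344,650 is £750 into a £30,000 phase-out range, leaving 29,250/30,000 of the credit: £6,280 × 29,250/30,000 = £6,123.
Dependent Care Credit: 6% of the £29,150 excess over £315,500 is £1,749; credit = £6,525 − £1,749 = £4,776.
Childcare Subsidy: £344,650 is at or below the £345,400 threshold, so the full £8,960 applies.
Total: £6,123 + £4,776 + £8,960 = £19,859.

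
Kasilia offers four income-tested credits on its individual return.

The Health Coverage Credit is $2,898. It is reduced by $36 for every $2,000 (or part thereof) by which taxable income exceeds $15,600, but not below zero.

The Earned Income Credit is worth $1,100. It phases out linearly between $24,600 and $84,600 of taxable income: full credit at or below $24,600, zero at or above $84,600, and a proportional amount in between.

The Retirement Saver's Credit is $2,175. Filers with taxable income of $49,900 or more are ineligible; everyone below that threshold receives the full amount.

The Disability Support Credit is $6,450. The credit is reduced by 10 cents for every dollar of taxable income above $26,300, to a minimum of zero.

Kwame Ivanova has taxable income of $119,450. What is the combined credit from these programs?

Health Coverage Credit: income exceeds $15,600 by $103,850, which is 52 full-or-partial $2,000 increments; reduction = 52 × $36 = $1,872, leaving $1,026.
Earned Income Credit: $119,450 is at or above $84,600, so the credit is $0.
Retirement Saver's Credit: $119,450 meets or exceeds the $49,900 cutoff, so the credit is $0.
Disability Support Credit: 10% of the $93,150 excess over $26,300 is $9,315 ≥ base, so the credit is $0.
Total: $1,026 + $0 + $0 + $0 = $1,026.

$1,026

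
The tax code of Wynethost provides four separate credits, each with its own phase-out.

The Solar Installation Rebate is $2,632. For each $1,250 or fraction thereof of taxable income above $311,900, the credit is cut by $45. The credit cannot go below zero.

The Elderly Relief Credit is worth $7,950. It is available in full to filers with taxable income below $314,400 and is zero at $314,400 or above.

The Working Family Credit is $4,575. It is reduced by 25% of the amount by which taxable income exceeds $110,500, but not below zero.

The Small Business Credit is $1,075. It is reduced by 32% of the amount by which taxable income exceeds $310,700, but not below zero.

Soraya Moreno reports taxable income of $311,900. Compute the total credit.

$11,273

Solar Installation Rebate: $311,900 is at or below the $311,900 threshold, so the full $2,632 applies.
Elderly Relief Credit: $311,900 is below the $314,400 cutoff, so the full $7,950 applies.
Working Family Credit: 25% of the $201,400 excess over $110,500 is $50,350 ≥ base, so the credit is $0.
Small Business Credit: 32% of the $1,200 excess over $310,700 is $384; credit = $1,075 − $384 = $691.
Total: $2,632 + $7,950 + $0 + $691 = $11,273.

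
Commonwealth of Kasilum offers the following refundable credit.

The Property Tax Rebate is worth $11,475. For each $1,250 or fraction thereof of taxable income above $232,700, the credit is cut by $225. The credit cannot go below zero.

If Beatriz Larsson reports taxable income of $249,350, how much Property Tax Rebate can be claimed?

$8,325

Property Tax Rebate: income exceeds $232,700 by $16,650, which is 14 full-or-partial $1,250 increments; reduction = 14 × $225 = $3,150, leaving $8,325.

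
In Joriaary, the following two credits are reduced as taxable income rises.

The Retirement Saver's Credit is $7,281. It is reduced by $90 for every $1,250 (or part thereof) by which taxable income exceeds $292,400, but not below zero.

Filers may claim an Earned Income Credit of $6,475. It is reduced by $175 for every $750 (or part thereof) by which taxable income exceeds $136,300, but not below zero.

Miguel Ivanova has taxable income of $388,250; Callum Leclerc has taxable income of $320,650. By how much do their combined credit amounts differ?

Miguel ($388,250): Retirement Saver's Credit: income exceeds $292,400 by $95,850, which is 77 full-or-partial $1,250 increments; reduction = 77 × $90 = $6,930, leaving $351. Earned Income Credit: income exceeds $136,300 by $251,950 → 336 increments × $175 = $58,800 ≥ base, so the credit is $0. total $351 + $0 = $351
Callum ($320,650): Retirement Saver's Credit: income exceeds $292,400 by $28,250, which is 23 full-or-partial $1,250 increments; reduction = 23 × $90 = $2,070, leaving $5,211. Earned Income Credit: income exceeds $136,300 by $184,350 → 246 increments × $175 = $43,050 ≥ base, so the credit is $0. total $5,211 + $0 = $5,211
Difference: |$351 − $5,211| = $4,860.

$4,860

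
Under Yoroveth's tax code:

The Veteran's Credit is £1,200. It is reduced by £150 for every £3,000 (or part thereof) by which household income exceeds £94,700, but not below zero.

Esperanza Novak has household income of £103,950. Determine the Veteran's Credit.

Veteran's Credit: income exceeds £94,700 by £9,250, which is 4 full-or-partial £3,000 increments; reduction = 4 × £150 = £600, leaving £600.

£600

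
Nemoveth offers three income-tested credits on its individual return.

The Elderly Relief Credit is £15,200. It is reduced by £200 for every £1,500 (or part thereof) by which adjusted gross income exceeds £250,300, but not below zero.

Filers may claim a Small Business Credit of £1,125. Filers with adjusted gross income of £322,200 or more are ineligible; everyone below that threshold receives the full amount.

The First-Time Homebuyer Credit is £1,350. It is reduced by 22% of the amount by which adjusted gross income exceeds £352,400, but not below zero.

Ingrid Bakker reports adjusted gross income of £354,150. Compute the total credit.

Elderly Relief Credit: income exceeds £250,300 by £103,850, which is 70 full-or-partial £1,500 increments; reduction = 70 × £200 = £14,000, leaving £1,200.
Small Business Credit: £354,150 meets or exceeds the £322,200 cutoff, so the credit is £0.
First-Time Homebuyer Credit: 22% of the £1,750 excess over £352,400 is £385; credit = £1,350 − £385 = £965.
Total: £1,200 + £0 + £965 = £2,165.

£2,165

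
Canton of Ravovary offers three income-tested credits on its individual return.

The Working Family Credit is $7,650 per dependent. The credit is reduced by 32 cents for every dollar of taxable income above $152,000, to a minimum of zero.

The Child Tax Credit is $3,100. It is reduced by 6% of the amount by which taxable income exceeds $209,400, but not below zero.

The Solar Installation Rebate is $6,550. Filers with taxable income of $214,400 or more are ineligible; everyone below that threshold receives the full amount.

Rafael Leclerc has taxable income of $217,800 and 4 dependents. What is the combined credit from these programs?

Working Family Credit: base = 4 × $7,650 = $30,600. 32% of the $65,800 excess over $152,000 is $21,056; credit = $30,600 − $21,056 = $9,544.
Child Tax Credit: 6% of the $8,400 excess over $209,400 is $504; credit = $3,100 − $504 = $2,596.
Solar Installation Rebate: $217,800 meets or exceeds the $214,400 cutoff, so the credit is $0.
Total: $9,544 + $2,596 + $0 = $12,140.

$12,140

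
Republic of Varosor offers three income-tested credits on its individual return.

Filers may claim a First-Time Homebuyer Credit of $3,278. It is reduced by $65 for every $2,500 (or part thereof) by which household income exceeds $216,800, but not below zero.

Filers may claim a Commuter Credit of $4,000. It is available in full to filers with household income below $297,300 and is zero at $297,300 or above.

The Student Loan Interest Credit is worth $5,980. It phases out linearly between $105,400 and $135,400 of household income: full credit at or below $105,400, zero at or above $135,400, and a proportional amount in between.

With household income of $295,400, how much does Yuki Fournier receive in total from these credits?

$5,198

First-Time Homebuyer Credit: income exceeds $216,800 by $78,600, which is 32 full-or-partial $2,500 increments; reduction = 32 × $65 = $2,080, leaving $1,198.
Commuter Credit: $295,400 is below the $297,300 cutoff, so the full $4,000 applies.
Student Loan Interest Credit: $295,400 is at or above $135,400, so the credit is $0.
Total: $1,198 + $4,000 + $0 = $5,198.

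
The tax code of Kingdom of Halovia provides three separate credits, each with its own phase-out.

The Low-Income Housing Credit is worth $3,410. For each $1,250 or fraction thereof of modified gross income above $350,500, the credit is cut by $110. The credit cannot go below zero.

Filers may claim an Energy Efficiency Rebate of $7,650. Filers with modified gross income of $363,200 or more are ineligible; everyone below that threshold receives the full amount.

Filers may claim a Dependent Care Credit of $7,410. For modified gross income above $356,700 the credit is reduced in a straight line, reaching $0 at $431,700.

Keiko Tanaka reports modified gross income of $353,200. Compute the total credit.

$18,140

Low-Income Housing Credit: income exceeds $350,500 by $2,700, which is 3 full-or-partial $1,250 increments; reduction = 3 × $110 = $330, leaving $3,080.
Energy Efficiency Rebate: $353,200 is below the $363,200 cutoff, so the full $7,650 applies.
Dependent Care Credit: $353,200 is at or below the $356,700 threshold, so the full $7,410 applies.
Total: $3,080 + $7,650 + $7,410 = $18,140.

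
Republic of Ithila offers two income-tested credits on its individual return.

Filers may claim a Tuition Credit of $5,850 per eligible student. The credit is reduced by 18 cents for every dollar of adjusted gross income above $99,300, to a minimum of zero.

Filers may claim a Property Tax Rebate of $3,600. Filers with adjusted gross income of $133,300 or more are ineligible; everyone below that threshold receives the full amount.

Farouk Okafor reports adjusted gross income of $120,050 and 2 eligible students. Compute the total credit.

$11,565

Tuition Credit: base = 2 × $5,850 = $11,700. 18% of the $20,750 excess over $99,300 is $3,735; credit = $11,700 − $3,735 = $7,965.
Property Tax Rebate: $120,050 is below the $133,300 cutoff, so the full $3,600 applies.
Total: $7,965 + $3,600 = $11,565.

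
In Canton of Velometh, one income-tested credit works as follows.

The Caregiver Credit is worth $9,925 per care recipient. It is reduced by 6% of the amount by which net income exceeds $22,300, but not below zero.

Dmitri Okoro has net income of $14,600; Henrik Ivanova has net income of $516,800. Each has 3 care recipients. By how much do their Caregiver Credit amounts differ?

Dmitri ($14,600): Caregiver Credit: base = 3 × $9,925 = $29,775. $14,600 is at or below the $22,300 threshold, so the full $29,775 applies.
Henrik ($516,800): Caregiver Credit: base = 3 × $9,925 = $29,775. 6% of the $494,500 excess over $22,300 is $29,670; credit = $29,775 − $29,670 = $105.
Difference: |$29,775 − $105| = $29,670.

$29,670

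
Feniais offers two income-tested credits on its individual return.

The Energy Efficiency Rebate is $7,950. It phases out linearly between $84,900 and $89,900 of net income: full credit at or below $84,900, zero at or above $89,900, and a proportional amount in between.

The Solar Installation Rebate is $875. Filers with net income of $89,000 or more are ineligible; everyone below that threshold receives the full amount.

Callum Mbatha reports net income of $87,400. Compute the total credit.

Energy Efficiency Rebate: $87,400 is $2,500 into a $5,000 phase-out range, leaving 2,500/5,000 of the credit: $7,950 × 2,500/5,000 = $3,975.
Solar Installation Rebate: $87,400 is below the $89,000 cutoff, so the full $875 applies.
Total: $3,975 + $875 = $4,850.

$4,850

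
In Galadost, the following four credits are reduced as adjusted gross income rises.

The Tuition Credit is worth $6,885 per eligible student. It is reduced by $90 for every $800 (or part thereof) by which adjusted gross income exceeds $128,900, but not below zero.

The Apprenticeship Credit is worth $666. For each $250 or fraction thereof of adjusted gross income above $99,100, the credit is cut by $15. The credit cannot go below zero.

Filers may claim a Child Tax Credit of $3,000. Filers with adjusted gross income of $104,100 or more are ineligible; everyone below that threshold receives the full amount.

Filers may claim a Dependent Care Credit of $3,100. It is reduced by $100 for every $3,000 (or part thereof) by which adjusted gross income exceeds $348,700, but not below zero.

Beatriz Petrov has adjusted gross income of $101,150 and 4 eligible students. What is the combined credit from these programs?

Tuition Credit: base = 4 × $6,885 = $27,540. $101,150 is at or below the $128,900 threshold, so the full $27,540 applies.
Apprenticeship Credit: income exceeds $99,100 by $2,050, which is 9 full-or-partial $250 increments; reduction = 9 × $15 = $135, leaving $531.
Child Tax Credit: $101,150 is below the $104,100 cutoff, so the full $3,000 applies.
Dependent Care Credit: $101,150 is at or below the $348,700 threshold, so the full $3,100 applies.
Total: $27,540 + $531 + $3,000 + $3,100 = $34,171.

$34,171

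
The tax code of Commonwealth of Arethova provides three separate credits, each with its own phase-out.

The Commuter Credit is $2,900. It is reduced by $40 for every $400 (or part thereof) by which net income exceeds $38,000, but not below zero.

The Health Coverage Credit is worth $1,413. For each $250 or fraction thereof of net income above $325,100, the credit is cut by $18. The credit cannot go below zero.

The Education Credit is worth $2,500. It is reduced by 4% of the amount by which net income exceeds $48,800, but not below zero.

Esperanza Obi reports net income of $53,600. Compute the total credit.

Commuter Credit: income exceeds $38,000 by $15,600, which is 39 full-or-partial $400 increments; reduction = 39 × $40 = $1,560, leaving $1,340.
Health Coverage Credit: $53,600 is at or below the $325,100 threshold, so the full $1,413 applies.
Education Credit: 4% of the $4,800 excess over $48,800 is $192; credit = $2,500 − $192 = $2,308.
Total: $1,340 + $1,413 + $2,308 = $5,061.

$5,061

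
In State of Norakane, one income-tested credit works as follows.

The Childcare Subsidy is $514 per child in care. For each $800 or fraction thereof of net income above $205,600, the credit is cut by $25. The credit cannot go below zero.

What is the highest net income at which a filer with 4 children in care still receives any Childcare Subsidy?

$271,200

Full credit = 4 × $514 = $2,056.
After 82 increments the reduction is 82 × $25 = $2,050, leaving $6; one more increment wipes it out. Increment 82 ends at excess 82 × $800 = $65,600, so the highest qualifying income is $205,600 + $65,600 = $271,200.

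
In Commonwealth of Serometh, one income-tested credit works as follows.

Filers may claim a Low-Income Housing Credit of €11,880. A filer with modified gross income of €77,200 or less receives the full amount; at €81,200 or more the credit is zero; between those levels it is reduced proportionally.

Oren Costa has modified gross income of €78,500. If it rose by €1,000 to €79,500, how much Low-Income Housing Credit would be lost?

At €78,500 — €78,500 is €1,300 into a €4,000 phase-out range, leaving 2,700/4,000 of the credit: €11,880 × 2,700/4,000 = €8,019.
At €79,500 — €79,500 is €2,300 into a €4,000 phase-out range, leaving 1,700/4,000 of the credit: €11,880 × 1,700/4,000 = €5,049.
Lost: €8,019 − €5,049 = €2,970.

€2,970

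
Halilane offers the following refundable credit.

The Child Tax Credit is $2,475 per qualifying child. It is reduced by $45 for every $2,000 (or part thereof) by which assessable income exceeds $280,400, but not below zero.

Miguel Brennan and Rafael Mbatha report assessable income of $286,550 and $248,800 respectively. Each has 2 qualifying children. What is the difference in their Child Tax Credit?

$180

Miguel ($286,550): Child Tax Credit: base = 2 × $2,475 = $4,950. income exceeds $280,400 by $6,150, which is 4 full-or-partial $2,000 increments; reduction = 4 × $45 = $180, leaving $4,770.
Rafael ($248,800): Child Tax Credit: base = 2 × $2,475 = $4,950. $248,800 is at or below the $280,400 threshold, so the full $4,950 applies.
Difference: |$4,770 − $4,950| = $180.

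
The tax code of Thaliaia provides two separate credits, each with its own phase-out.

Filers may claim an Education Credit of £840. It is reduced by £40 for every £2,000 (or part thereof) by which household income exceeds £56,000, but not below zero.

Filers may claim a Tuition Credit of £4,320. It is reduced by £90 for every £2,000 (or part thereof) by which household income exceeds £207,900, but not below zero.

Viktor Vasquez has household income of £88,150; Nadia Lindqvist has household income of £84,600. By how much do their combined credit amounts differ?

£80

Viktor (£88,150): Education Credit: income exceeds £56,000 by £32,150, which is 17 full-or-partial £2,000 increments; reduction = 17 × £40 = £680, leaving £160. Tuition Credit: £88,150 is at or below the £207,900 threshold, so the full £4,320 applies. total £160 + £4,320 = £4,480
Nadia (£84,600): Education Credit: income exceeds £56,000 by £28,600, which is 15 full-or-partial £2,000 increments; reduction = 15 × £40 = £600, leaving £240. Tuition Credit: £84,600 is at or below the £207,900 threshold, so the full £4,320 applies. total £240 + £4,320 = £4,560
Difference: |£4,480 − £4,560| = £80.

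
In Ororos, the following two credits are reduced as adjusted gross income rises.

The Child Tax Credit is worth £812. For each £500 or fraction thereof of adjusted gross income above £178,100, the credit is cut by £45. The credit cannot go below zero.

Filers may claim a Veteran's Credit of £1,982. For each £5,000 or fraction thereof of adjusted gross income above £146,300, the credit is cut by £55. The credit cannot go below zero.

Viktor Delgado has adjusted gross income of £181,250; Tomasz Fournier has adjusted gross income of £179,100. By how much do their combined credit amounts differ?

Viktor (£181,250): Child Tax Credit: income exceeds £178,100 by £3,150, which is 7 full-or-partial £500 increments; reduction = 7 × £45 = £315, leaving £497. Veteran's Credit: income exceeds £146,300 by £34,950, which is 7 full-or-partial £5,000 increments; reduction = 7 × £55 = £385, leaving £1,597. total £497 + £1,597 = £2,094
Tomasz (£179,100): Child Tax Credit: income exceeds £178,100 by £1,000, which is 2 full-or-partial £500 increments; reduction = 2 × £45 = £90, leaving £722. Veteran's Credit: income exceeds £146,300 by £32,800, which is 7 full-or-partial £5,000 increments; reduction = 7 × £55 = £385, leaving £1,597. total £722 + £1,597 = £2,319
Difference: |£2,094 − £2,319| = £225.

£225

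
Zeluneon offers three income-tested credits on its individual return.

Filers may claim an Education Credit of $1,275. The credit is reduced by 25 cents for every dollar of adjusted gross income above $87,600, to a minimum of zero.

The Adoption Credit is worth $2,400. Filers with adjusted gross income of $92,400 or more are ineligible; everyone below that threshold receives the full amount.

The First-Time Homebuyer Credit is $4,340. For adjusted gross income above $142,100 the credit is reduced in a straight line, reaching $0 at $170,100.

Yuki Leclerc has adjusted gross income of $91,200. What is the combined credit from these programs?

Education Credit: 25% of the $3,600 excess over $87,600 is $900; credit = $1,275 − $900 = $375.
Adoption Credit: $91,200 is below the $92,400 cutoff, so the full $2,400 applies.
First-Time Homebuyer Credit: $91,200 is at or below the $142,100 threshold, so the full $4,340 applies.
Total: $375 + $2,400 + $4,340 = $7,115.

$7,115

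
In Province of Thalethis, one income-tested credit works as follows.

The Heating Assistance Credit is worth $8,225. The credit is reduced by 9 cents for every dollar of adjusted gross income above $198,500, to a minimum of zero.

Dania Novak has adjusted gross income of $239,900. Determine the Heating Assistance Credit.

$4,499

Heating Assistance Credit: 9% of the $41,400 excess over $198,500 is $3,726; credit = $8,225 − $3,726 = $4,499.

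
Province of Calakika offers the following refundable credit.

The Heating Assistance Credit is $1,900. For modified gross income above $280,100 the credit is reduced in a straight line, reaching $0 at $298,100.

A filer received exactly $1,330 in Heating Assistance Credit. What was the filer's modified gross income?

$1,330 is 1,330/1,900 of the full $1,900, so 570/1,900 of the $18,000 range has been used: income = $280,100 + $18,000 × 570/1,900 = $285,500.

$285,500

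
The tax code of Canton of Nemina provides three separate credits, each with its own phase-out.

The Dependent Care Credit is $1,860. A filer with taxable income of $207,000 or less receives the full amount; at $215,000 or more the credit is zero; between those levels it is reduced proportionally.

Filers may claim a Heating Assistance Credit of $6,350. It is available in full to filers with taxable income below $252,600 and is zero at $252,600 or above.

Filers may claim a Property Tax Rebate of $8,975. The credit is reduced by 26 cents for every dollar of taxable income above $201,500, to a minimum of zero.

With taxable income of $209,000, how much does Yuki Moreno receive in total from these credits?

Dependent Care Credit: $209,000 is $2,000 into a $8,000 phase-out range, leaving 6,000/8,000 of the credit: $1,860 × 6,000/8,000 = $1,395.
Heating Assistance Credit: $209,000 is below the $252,600 cutoff, so the full $6,350 applies.
Property Tax Rebate: 26% of the $7,500 excess over $201,500 is $1,950; credit = $8,975 − $1,950 = $7,025.
Total: $1,395 + $6,350 + $7,025 = $14,770.

$14,770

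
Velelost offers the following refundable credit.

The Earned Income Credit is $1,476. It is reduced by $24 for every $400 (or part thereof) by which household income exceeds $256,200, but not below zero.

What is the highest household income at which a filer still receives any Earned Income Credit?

$280,600

After 61 increments the reduction is 61 × $24 = $1,464, leaving $12; one more increment wipes it out. Increment 61 ends at excess 61 × $400 = $24,400, so the highest qualifying income is $256,200 + $24,400 = $280,600.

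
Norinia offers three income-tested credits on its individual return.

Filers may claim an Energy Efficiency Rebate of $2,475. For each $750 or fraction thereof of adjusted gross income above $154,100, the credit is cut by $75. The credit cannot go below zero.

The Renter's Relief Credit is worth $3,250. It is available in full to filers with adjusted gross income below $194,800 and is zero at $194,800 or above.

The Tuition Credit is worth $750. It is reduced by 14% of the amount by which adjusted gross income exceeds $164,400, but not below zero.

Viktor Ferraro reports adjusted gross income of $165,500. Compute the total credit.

$5,121

Energy Efficiency Rebate: income exceeds $154,100 by $11,400, which is 16 full-or-partial $750 increments; reduction = 16 × $75 = $1,200, leaving $1,275.
Renter's Relief Credit: $165,500 is below the $194,800 cutoff, so the full $3,250 applies.
Tuition Credit: 14% of the $1,100 excess over $164,400 is $154; credit = $750 − $154 = $596.
Total: $1,275 + $3,250 + $596 = $5,121.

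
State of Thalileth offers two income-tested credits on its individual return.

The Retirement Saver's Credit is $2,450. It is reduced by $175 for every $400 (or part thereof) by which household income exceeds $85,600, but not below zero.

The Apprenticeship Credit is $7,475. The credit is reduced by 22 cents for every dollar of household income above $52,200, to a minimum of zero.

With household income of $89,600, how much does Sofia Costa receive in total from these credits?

Retirement Saver's Credit: income exceeds $85,600 by $4,000, which is 10 full-or-partial $400 increments; reduction = 10 × $175 = $1,750, leaving $700.
Apprenticeship Credit: 22% of the $37,400 excess over $52,200 is $8,228 ≥ base, so the credit is $0.
Total: $700 + $0 = $700.

$700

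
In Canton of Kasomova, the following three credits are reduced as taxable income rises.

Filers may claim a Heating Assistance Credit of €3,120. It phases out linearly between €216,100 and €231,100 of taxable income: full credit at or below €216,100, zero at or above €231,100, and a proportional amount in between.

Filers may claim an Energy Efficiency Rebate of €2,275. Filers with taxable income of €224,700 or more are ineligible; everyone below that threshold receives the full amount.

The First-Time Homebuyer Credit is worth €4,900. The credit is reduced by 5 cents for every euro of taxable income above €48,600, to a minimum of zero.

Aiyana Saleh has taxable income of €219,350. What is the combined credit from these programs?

Heating Assistance Credit: €219,350 is €3,250 into a €15,000 phase-out range, leaving 11,750/15,000 of the credit: €3,120 × 11,750/15,000 = €2,444.
Energy Efficiency Rebate: €219,350 is below the €224,700 cutoff, so the full €2,275 applies.
First-Time Homebuyer Credit: 5% of the €170,750 excess over €48,600 is €8,537.50 ≥ base, so the credit is €0.
Total: €2,444 + €2,275 + €0 = €4,719.

€4,719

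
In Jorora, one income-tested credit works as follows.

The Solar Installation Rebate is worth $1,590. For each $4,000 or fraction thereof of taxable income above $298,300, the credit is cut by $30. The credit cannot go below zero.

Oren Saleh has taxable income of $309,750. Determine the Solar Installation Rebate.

$1,500

Solar Installation Rebate: income exceeds $298,300 by $11,450, which is 3 full-or-partial $4,000 increments; reduction = 3 × $30 = $90, leaving $1,500.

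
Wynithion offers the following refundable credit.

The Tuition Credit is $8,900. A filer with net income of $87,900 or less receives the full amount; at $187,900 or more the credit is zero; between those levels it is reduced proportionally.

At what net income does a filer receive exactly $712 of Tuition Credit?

$179,900

$712 is 712/8,900 of the full $8,900, so 8,188/8,900 of the $100,000 range has been used: income = $87,900 + $100,000 × 8,188/8,900 = $179,900.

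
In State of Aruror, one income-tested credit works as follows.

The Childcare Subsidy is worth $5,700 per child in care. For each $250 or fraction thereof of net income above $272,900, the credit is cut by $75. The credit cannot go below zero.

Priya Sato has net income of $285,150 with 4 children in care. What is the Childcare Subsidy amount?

Childcare Subsidy: base = 4 × $5,700 = $22,800. income exceeds $272,900 by $12,250, which is 49 full-or-partial $250 increments; reduction = 49 × $75 = $3,675, leaving $19,125.

$19,125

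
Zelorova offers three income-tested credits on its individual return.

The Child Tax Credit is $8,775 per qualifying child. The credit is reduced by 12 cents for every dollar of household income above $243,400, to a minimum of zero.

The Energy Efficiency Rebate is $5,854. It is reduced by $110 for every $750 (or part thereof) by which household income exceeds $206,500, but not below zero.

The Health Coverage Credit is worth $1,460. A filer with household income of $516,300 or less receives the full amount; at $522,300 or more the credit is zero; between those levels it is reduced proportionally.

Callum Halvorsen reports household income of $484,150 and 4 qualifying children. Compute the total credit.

Child Tax Credit: base = 4 × $8,775 = $35,100. 12% of the $240,750 excess over $243,400 is $28,890; credit = $35,100 − $28,890 = $6,210.
Energy Efficiency Rebate: income exceeds $206,500 by $277,650 → 371 increments × $110 = $40,810 ≥ base, so the credit is $0.
Health Coverage Credit: $484,150 is at or below the $516,300 threshold, so the full $1,460 applies.
Total: $6,210 + $0 + $1,460 = $7,670.

$7,670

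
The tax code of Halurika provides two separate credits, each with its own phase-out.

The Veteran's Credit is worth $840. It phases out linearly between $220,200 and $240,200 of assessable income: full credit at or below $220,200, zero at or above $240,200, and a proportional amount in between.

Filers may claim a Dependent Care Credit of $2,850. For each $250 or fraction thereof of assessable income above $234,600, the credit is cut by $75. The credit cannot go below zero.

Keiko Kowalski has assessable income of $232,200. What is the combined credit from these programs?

Veteran's Credit: $232,200 is $12,000 into a $20,000 phase-out range, leaving 8,000/20,000 of the credit: $840 × 8,000/20,000 = $336.
Dependent Care Credit: $232,200 is at or below the $234,600 threshold, so the full $2,850 applies.
Total: $336 + $2,850 = $3,186.

$3,186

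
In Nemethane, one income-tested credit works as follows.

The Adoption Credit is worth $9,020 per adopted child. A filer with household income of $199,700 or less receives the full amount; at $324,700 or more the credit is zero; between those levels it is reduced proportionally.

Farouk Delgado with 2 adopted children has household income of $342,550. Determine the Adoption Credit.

Adoption Credit: base = 2 × $9,020 = $18,040. $342,550 is at or above $324,700, so the credit is $0.

$0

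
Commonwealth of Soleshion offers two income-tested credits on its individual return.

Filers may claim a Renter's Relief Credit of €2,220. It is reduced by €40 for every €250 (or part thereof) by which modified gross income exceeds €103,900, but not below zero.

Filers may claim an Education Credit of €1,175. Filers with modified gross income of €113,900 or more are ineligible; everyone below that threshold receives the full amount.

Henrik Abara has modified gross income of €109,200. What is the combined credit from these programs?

€2,515

Renter's Relief Credit: income exceeds €103,900 by €5,300, which is 22 full-or-partial €250 increments; reduction = 22 × €40 = €880, leaving €1,340.
Education Credit: €109,200 is below the €113,900 cutoff, so the full €1,175 applies.
Total: €1,340 + €1,175 = €2,515.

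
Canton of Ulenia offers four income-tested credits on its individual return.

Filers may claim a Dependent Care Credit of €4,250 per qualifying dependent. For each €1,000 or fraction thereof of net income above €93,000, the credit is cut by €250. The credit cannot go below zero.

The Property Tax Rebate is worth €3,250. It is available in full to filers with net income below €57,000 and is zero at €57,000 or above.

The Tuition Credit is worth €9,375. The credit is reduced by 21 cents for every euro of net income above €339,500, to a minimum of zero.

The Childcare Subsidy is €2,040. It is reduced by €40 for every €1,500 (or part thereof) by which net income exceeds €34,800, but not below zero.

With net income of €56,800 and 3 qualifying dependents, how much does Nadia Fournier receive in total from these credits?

Dependent Care Credit: base = 3 × €4,250 = €12,750. €56,800 is at or below the €93,000 threshold, so the full €12,750 applies.
Property Tax Rebate: €56,800 is below the €57,000 cutoff, so the full €3,250 applies.
Tuition Credit: €56,800 is at or below the €339,500 threshold, so the full €9,375 applies.
Childcare Subsidy: income exceeds €34,800 by €22,000, which is 15 full-or-partial €1,500 increments; reduction = 15 × €40 = €600, leaving €1,440.
Total: €12,750 + €3,250 + €9,375 + €1,440 = €26,815.

€26,815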